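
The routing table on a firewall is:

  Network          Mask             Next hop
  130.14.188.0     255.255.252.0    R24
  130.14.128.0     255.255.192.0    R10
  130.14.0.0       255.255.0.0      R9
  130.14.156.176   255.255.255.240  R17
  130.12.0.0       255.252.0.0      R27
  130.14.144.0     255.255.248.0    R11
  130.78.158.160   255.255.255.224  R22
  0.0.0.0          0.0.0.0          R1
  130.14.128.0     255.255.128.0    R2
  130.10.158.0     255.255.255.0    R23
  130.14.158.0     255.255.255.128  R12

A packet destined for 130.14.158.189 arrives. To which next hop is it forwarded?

Routes whose prefix contains 130.14.158.189:
  0.0.0.0/0 (default, matches everything) -> R1
  130.12.0.0/14 (130.12.0.0 - 130.15.255.255) -> R27
  130.14.0.0/16 (130.14.0.0 - 130.14.255.255) -> R9
  130.14.128.0/17 (130.14.128.0 - 130.14.255.255) -> R2
  130.14.128.0/18 (130.14.128.0 - 130.14.191.255) -> R10
More-specific entries that do NOT match:
  130.14.156.176/28 (130.14.156.176 - 130.14.156.191) does not contain 130.14.158.189
  130.78.158.160/27 (130.78.158.160 - 130.78.158.191) does not contain 130.14.158.189
  130.14.158.0/25 (130.14.158.0 - 130.14.158.127) does not contain 130.14.158.189
  130.10.158.0/24 (130.10.158.0 - 130.10.158.255) does not contain 130.14.158.189
  130.14.188.0/22 (130.14.188.0 - 130.14.191.255) does not contain 130.14.158.189
  130.14.144.0/21 (130.14.144.0 - 130.14.151.255) does not contain 130.14.158.189
Longest matching prefix is /18 -> next hop R10.

R10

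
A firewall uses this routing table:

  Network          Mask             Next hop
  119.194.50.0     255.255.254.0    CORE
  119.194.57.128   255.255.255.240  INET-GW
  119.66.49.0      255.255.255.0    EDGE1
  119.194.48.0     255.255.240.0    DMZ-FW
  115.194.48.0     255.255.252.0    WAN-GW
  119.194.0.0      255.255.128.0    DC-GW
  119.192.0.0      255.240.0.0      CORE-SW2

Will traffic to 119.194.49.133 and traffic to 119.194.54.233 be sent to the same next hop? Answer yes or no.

119.194.49.133: longest match 119.194.48.0/20 -> DMZ-FW
119.194.54.233: longest match 119.194.48.0/20 -> DMZ-FW

yes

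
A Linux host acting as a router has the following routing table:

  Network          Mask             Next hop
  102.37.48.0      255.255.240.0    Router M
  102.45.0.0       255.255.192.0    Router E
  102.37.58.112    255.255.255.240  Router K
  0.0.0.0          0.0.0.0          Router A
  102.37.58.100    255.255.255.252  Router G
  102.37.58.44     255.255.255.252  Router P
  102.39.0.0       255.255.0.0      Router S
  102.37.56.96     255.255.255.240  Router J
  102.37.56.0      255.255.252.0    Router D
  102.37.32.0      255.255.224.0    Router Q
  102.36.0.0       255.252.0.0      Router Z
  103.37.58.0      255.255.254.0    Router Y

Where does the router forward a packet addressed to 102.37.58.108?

Router D

Routes whose prefix contains 102.37.58.108:
  0.0.0.0/0 (default, matches everything) -> Router A
  102.36.0.0/14 (102.36.0.0 - 102.39.255.255) -> Router Z
  102.37.32.0/19 (102.37.32.0 - 102.37.63.255) -> Router Q
  102.37.48.0/20 (102.37.48.0 - 102.37.63.255) -> Router M
  102.37.56.0/22 (102.37.56.0 - 102.37.59.255) -> Router D
More-specific entries that do NOT match:
  102.37.58.100/30 (102.37.58.100 - 102.37.58.103) does not contain 102.37.58.108
  102.37.58.44/30 (102.37.58.44 - 102.37.58.47) does not contain 102.37.58.108
  102.37.58.112/28 (102.37.58.112 - 102.37.58.127) does not contain 102.37.58.108
  102.37.56.96/28 (102.37.56.96 - 102.37.56.111) does not contain 102.37.58.108
  103.37.58.0/23 (103.37.58.0 - 103.37.59.255) does not contain 102.37.58.108
Longest matching prefix is /22 -> next hop Router D.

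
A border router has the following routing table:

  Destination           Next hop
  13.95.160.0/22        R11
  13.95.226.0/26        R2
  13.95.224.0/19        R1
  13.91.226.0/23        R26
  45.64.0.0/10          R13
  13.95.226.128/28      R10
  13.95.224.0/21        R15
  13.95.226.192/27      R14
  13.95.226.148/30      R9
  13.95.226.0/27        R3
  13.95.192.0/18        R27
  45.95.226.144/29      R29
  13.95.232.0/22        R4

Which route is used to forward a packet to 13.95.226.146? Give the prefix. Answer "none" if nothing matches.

Entries matching 13.95.226.146:
  13.95.192.0/18 (13.95.192.0 - 13.95.255.255)
  13.95.224.0/19 (13.95.224.0 - 13.95.255.255)
  13.95.224.0/21 (13.95.224.0 - 13.95.231.255)
Most specific is 13.95.224.0/21.

13.95.224.0/21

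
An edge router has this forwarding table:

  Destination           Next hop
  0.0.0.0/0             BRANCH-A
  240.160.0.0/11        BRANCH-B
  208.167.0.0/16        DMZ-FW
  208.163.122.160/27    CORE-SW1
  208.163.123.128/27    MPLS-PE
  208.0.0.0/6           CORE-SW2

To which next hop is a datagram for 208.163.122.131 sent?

Routes whose prefix contains 208.163.122.131:
  0.0.0.0/0 (default, matches everything) -> BRANCH-A
  208.0.0.0/6 (208.0.0.0 - 211.255.255.255) -> CORE-SW2
More-specific entries that do NOT match:
  208.163.122.160/27 (208.163.122.160 - 208.163.122.191) does not contain 208.163.122.131
  208.163.123.128/27 (208.163.123.128 - 208.163.123.159) does not contain 208.163.122.131
  208.167.0.0/16 (208.167.0.0 - 208.167.255.255) does not contain 208.163.122.131
  240.160.0.0/11 (240.160.0.0 - 240.191.255.255) does not contain 208.163.122.131
Longest matching prefix is /6 -> next hop CORE-SW2.

CORE-SW2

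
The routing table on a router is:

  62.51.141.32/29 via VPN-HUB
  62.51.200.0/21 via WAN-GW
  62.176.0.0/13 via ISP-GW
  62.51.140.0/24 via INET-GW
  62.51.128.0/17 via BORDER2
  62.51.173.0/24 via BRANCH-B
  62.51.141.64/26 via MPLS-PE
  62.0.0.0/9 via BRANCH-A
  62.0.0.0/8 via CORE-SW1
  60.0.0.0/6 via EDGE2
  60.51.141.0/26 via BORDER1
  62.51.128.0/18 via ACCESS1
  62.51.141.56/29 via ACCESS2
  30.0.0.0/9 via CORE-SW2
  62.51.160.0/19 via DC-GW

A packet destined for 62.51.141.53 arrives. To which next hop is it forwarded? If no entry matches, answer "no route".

Routes whose prefix contains 62.51.141.53:
  60.0.0.0/6 (60.0.0.0 - 63.255.255.255) -> EDGE2
  62.0.0.0/8 (62.0.0.0 - 62.255.255.255) -> CORE-SW1
  62.0.0.0/9 (62.0.0.0 - 62.127.255.255) -> BRANCH-A
  62.51.128.0/17 (62.51.128.0 - 62.51.255.255) -> BORDER2
  62.51.128.0/18 (62.51.128.0 - 62.51.191.255) -> ACCESS1
More-specific entries that do NOT match:
  62.51.141.32/29 (62.51.141.32 - 62.51.141.39) does not contain 62.51.141.53
  62.51.141.56/29 (62.51.141.56 - 62.51.141.63) does not contain 62.51.141.53
  62.51.141.64/26 (62.51.141.64 - 62.51.141.127) does not contain 62.51.141.53
  60.51.141.0/26 (60.51.141.0 - 60.51.141.63) does not contain 62.51.141.53
  62.51.140.0/24 (62.51.140.0 - 62.51.140.255) does not contain 62.51.141.53
  62.51.173.0/24 (62.51.173.0 - 62.51.173.255) does not contain 62.51.141.53
  62.51.200.0/21 (62.51.200.0 - 62.51.207.255) does not contain 62.51.141.53
  62.51.160.0/19 (62.51.160.0 - 62.51.191.255) does not contain 62.51.141.53
Longest matching prefix is /18 -> next hop ACCESS1.

ACCESS1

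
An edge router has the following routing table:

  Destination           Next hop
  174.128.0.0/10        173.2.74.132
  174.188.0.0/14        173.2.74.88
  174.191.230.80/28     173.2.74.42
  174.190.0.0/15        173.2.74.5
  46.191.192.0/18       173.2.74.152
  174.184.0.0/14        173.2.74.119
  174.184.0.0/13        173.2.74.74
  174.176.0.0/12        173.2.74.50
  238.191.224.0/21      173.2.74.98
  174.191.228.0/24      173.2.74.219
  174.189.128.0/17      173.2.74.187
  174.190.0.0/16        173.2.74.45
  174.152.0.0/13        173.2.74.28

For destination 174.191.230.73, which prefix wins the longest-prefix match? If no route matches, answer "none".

174.190.0.0/15

Entries matching 174.191.230.73:
  174.128.0.0/10 (174.128.0.0 - 174.191.255.255)
  174.176.0.0/12 (174.176.0.0 - 174.191.255.255)
  174.184.0.0/13 (174.184.0.0 - 174.191.255.255)
  174.188.0.0/14 (174.188.0.0 - 174.191.255.255)
  174.190.0.0/15 (174.190.0.0 - 174.191.255.255)
Most specific is 174.190.0.0/15.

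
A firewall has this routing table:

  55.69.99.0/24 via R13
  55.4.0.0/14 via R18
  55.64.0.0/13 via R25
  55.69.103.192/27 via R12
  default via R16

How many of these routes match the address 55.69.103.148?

2

Prefixes containing 55.69.103.148:
  0.0.0.0/0 (default, matches everything)
  55.64.0.0/13 (55.64.0.0 - 55.71.255.255)
Total matching entries: 2.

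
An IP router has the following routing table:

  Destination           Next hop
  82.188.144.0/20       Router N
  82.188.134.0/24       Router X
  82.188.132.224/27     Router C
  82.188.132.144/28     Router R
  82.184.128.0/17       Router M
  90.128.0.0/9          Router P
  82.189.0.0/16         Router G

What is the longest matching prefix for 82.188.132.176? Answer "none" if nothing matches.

none

82.188.132.176 is outside every listed prefix and there is no default route.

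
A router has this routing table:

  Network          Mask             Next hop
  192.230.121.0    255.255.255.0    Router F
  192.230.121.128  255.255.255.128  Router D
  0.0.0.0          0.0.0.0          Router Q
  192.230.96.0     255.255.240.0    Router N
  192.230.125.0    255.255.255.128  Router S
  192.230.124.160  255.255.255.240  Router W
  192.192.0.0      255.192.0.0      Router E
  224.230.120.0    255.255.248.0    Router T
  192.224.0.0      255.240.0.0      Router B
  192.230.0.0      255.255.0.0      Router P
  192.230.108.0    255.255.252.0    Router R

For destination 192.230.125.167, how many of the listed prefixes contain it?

4

Prefixes containing 192.230.125.167:
  0.0.0.0/0 (default, matches everything)
  192.192.0.0/10 (192.192.0.0 - 192.255.255.255)
  192.224.0.0/12 (192.224.0.0 - 192.239.255.255)
  192.230.0.0/16 (192.230.0.0 - 192.230.255.255)
Total matching entries: 4.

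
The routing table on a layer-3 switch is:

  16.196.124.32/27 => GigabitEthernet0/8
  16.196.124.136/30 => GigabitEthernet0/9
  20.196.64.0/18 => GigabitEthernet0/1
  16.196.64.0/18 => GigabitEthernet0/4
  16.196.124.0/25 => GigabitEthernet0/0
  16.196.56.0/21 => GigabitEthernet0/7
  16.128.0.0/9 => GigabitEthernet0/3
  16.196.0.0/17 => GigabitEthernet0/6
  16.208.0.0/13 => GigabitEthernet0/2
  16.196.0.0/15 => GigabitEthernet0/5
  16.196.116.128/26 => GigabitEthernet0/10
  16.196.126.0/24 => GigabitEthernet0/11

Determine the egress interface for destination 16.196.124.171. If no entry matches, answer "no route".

Routes whose prefix contains 16.196.124.171:
  16.128.0.0/9 (16.128.0.0 - 16.255.255.255) -> GigabitEthernet0/3
  16.196.0.0/15 (16.196.0.0 - 16.197.255.255) -> GigabitEthernet0/5
  16.196.0.0/17 (16.196.0.0 - 16.196.127.255) -> GigabitEthernet0/6
  16.196.64.0/18 (16.196.64.0 - 16.196.127.255) -> GigabitEthernet0/4
More-specific entries that do NOT match:
  16.196.124.136/30 (16.196.124.136 - 16.196.124.139) does not contain 16.196.124.171
  16.196.124.32/27 (16.196.124.32 - 16.196.124.63) does not contain 16.196.124.171
  16.196.116.128/26 (16.196.116.128 - 16.196.116.191) does not contain 16.196.124.171
  16.196.124.0/25 (16.196.124.0 - 16.196.124.127) does not contain 16.196.124.171
  16.196.126.0/24 (16.196.126.0 - 16.196.126.255) does not contain 16.196.124.171
  16.196.56.0/21 (16.196.56.0 - 16.196.63.255) does not contain 16.196.124.171
Longest matching prefix is /18 -> interface GigabitEthernet0/4.

GigabitEthernet0/4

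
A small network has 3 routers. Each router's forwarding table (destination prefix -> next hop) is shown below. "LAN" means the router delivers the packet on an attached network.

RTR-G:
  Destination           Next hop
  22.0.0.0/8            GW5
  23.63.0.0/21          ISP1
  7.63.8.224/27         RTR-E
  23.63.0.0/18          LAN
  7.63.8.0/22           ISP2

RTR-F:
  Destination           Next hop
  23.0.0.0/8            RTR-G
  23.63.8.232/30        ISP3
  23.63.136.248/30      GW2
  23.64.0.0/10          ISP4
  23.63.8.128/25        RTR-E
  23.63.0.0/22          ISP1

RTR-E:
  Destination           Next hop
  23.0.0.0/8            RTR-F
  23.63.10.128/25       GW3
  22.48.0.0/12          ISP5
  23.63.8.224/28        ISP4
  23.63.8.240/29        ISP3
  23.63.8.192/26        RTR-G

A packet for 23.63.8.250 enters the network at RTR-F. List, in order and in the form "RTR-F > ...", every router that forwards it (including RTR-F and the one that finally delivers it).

RTR-F > RTR-E > RTR-G

At RTR-F: longest match for 23.63.8.250 is 23.63.8.128/25 -> RTR-E
At RTR-E: longest match for 23.63.8.250 is 23.63.8.192/26 -> RTR-G
At RTR-G: longest match for 23.63.8.250 is 23.63.0.0/18 -> LAN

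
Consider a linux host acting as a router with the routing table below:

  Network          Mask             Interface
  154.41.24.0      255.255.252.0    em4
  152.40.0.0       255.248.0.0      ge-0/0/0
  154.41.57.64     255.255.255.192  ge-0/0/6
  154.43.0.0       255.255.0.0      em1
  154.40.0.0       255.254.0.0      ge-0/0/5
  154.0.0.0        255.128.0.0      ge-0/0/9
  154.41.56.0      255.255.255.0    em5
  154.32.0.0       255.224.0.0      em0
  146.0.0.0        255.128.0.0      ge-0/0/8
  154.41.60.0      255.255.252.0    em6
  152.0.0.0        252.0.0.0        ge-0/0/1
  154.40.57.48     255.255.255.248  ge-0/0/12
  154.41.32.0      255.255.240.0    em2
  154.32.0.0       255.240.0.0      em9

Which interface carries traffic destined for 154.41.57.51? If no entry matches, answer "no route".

Routes whose prefix contains 154.41.57.51:
  152.0.0.0/6 (152.0.0.0 - 155.255.255.255) -> ge-0/0/1
  154.0.0.0/9 (154.0.0.0 - 154.127.255.255) -> ge-0/0/9
  154.32.0.0/11 (154.32.0.0 - 154.63.255.255) -> em0
  154.32.0.0/12 (154.32.0.0 - 154.47.255.255) -> em9
  154.40.0.0/15 (154.40.0.0 - 154.41.255.255) -> ge-0/0/5
More-specific entries that do NOT match:
  154.40.57.48/29 (154.40.57.48 - 154.40.57.55) does not contain 154.41.57.51
  154.41.57.64/26 (154.41.57.64 - 154.41.57.127) does not contain 154.41.57.51
  154.41.56.0/24 (154.41.56.0 - 154.41.56.255) does not contain 154.41.57.51
  154.41.24.0/22 (154.41.24.0 - 154.41.27.255) does not contain 154.41.57.51
  154.41.60.0/22 (154.41.60.0 - 154.41.63.255) does not contain 154.41.57.51
  154.41.32.0/20 (154.41.32.0 - 154.41.47.255) does not contain 154.41.57.51
  154.43.0.0/16 (154.43.0.0 - 154.43.255.255) does not contain 154.41.57.51
Longest matching prefix is /15 -> interface ge-0/0/5.

ge-0/0/5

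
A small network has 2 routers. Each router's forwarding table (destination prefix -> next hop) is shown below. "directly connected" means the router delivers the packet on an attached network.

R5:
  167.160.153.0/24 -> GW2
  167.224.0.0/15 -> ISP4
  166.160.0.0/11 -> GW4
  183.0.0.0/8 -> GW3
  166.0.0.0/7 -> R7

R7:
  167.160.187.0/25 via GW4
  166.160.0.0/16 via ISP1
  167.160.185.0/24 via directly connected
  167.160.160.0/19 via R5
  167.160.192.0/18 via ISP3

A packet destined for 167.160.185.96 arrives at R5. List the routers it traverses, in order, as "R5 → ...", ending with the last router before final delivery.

At R5: longest match for 167.160.185.96 is 166.0.0.0/7 -> R7
At R7: longest match for 167.160.185.96 is 167.160.185.0/24 -> directly connected

R5 → R7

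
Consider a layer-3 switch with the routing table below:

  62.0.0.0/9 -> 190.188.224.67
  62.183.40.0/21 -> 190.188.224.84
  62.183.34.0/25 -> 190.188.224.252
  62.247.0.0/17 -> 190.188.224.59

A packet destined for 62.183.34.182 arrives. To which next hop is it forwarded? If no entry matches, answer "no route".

No entry's prefix contains 62.183.34.182; there is no default route.

no route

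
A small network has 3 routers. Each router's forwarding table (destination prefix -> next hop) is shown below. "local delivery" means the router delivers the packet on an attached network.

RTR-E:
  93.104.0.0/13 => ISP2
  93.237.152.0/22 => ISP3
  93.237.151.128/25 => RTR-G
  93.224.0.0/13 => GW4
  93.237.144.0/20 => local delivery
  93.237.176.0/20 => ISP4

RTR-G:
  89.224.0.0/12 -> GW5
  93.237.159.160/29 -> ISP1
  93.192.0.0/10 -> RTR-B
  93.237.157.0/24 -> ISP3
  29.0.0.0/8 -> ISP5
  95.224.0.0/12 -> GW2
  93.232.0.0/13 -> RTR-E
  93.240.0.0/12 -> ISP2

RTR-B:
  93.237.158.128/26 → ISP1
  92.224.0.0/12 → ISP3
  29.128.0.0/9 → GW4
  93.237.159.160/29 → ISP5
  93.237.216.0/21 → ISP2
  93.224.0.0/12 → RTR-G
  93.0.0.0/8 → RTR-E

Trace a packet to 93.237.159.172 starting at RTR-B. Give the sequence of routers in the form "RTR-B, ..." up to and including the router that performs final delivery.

RTR-B, RTR-G, RTR-E

At RTR-B: longest match for 93.237.159.172 is 93.224.0.0/12 -> RTR-G
At RTR-G: longest match for 93.237.159.172 is 93.232.0.0/13 -> RTR-E
At RTR-E: longest match for 93.237.159.172 is 93.237.144.0/20 -> local delivery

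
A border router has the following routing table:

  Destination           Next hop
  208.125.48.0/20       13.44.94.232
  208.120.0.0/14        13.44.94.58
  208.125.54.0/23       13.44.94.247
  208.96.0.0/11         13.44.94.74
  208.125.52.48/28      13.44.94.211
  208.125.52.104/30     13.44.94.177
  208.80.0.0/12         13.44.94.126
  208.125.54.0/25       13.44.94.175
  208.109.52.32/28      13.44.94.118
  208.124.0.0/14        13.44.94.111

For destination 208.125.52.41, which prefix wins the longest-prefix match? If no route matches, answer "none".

Entries matching 208.125.52.41:
  208.96.0.0/11 (208.96.0.0 - 208.127.255.255)
  208.124.0.0/14 (208.124.0.0 - 208.127.255.255)
  208.125.48.0/20 (208.125.48.0 - 208.125.63.255)
Most specific is 208.125.48.0/20.

208.125.48.0/20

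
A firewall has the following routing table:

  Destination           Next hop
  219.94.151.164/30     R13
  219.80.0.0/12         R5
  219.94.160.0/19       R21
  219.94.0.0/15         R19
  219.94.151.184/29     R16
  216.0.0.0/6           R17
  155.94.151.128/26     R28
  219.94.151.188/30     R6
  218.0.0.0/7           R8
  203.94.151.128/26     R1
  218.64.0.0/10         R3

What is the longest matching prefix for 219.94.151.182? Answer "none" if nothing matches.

Entries matching 219.94.151.182:
  216.0.0.0/6 (216.0.0.0 - 219.255.255.255)
  218.0.0.0/7 (218.0.0.0 - 219.255.255.255)
  219.80.0.0/12 (219.80.0.0 - 219.95.255.255)
  219.94.0.0/15 (219.94.0.0 - 219.95.255.255)
Most specific is 219.94.0.0/15.

219.94.0.0/15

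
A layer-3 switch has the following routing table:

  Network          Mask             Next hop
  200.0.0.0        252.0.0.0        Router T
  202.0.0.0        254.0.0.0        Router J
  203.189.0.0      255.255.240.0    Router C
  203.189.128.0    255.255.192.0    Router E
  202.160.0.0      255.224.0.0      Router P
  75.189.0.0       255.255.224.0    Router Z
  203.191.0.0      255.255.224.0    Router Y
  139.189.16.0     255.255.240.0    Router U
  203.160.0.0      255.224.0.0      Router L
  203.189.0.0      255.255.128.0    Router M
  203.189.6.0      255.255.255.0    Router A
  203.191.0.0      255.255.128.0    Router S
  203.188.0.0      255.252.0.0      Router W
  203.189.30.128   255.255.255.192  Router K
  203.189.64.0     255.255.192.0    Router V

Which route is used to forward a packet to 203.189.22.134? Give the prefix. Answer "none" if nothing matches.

Entries matching 203.189.22.134:
  200.0.0.0/6 (200.0.0.0 - 203.255.255.255)
  202.0.0.0/7 (202.0.0.0 - 203.255.255.255)
  203.160.0.0/11 (203.160.0.0 - 203.191.255.255)
  203.188.0.0/14 (203.188.0.0 - 203.191.255.255)
  203.189.0.0/17 (203.189.0.0 - 203.189.127.255)
Most specific is 203.189.0.0/17.

203.189.0.0/17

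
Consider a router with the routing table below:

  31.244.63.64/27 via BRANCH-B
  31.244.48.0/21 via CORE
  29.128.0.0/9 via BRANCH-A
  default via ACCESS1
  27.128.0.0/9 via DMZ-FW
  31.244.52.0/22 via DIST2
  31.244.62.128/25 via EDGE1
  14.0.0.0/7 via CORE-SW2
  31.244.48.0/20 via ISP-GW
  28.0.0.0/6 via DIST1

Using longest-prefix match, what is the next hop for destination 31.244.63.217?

ISP-GW

Routes whose prefix contains 31.244.63.217:
  0.0.0.0/0 (default, matches everything) -> ACCESS1
  28.0.0.0/6 (28.0.0.0 - 31.255.255.255) -> DIST1
  31.244.48.0/20 (31.244.48.0 - 31.244.63.255) -> ISP-GW
More-specific entries that do NOT match:
  31.244.63.64/27 (31.244.63.64 - 31.244.63.95) does not contain 31.244.63.217
  31.244.62.128/25 (31.244.62.128 - 31.244.62.255) does not contain 31.244.63.217
  31.244.52.0/22 (31.244.52.0 - 31.244.55.255) does not contain 31.244.63.217
  31.244.48.0/21 (31.244.48.0 - 31.244.55.255) does not contain 31.244.63.217
Longest matching prefix is /20 -> next hop ISP-GW.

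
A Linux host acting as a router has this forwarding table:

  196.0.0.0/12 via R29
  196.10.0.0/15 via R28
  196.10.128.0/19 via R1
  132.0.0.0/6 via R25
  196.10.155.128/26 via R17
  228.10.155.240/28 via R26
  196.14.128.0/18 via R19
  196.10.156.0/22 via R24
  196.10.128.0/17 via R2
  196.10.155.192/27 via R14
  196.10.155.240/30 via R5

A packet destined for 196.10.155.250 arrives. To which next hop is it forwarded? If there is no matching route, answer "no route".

Routes whose prefix contains 196.10.155.250:
  196.0.0.0/12 (196.0.0.0 - 196.15.255.255) -> R29
  196.10.0.0/15 (196.10.0.0 - 196.11.255.255) -> R28
  196.10.128.0/17 (196.10.128.0 - 196.10.255.255) -> R2
  196.10.128.0/19 (196.10.128.0 - 196.10.159.255) -> R1
More-specific entries that do NOT match:
  196.10.155.240/30 (196.10.155.240 - 196.10.155.243) does not contain 196.10.155.250
  228.10.155.240/28 (228.10.155.240 - 228.10.155.255) does not contain 196.10.155.250
  196.10.155.192/27 (196.10.155.192 - 196.10.155.223) does not contain 196.10.155.250
  196.10.155.128/26 (196.10.155.128 - 196.10.155.191) does not contain 196.10.155.250
  196.10.156.0/22 (196.10.156.0 - 196.10.159.255) does not contain 196.10.155.250
Longest matching prefix is /19 -> next hop R1.

R1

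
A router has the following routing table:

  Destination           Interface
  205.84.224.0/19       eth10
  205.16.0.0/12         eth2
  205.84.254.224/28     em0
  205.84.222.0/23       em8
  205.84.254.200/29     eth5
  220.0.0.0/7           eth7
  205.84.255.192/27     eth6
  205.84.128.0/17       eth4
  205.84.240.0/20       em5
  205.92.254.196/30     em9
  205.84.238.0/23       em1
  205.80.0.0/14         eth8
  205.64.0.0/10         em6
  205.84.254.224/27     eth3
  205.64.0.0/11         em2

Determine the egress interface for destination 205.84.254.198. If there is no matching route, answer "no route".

Routes whose prefix contains 205.84.254.198:
  205.64.0.0/10 (205.64.0.0 - 205.127.255.255) -> em6
  205.64.0.0/11 (205.64.0.0 - 205.95.255.255) -> em2
  205.84.128.0/17 (205.84.128.0 - 205.84.255.255) -> eth4
  205.84.224.0/19 (205.84.224.0 - 205.84.255.255) -> eth10
  205.84.240.0/20 (205.84.240.0 - 205.84.255.255) -> em5
More-specific entries that do NOT match:
  205.92.254.196/30 (205.92.254.196 - 205.92.254.199) does not contain 205.84.254.198
  205.84.254.200/29 (205.84.254.200 - 205.84.254.207) does not contain 205.84.254.198
  205.84.254.224/28 (205.84.254.224 - 205.84.254.239) does not contain 205.84.254.198
  205.84.255.192/27 (205.84.255.192 - 205.84.255.223) does not contain 205.84.254.198
  205.84.254.224/27 (205.84.254.224 - 205.84.254.255) does not contain 205.84.254.198
  205.84.222.0/23 (205.84.222.0 - 205.84.223.255) does not contain 205.84.254.198
  205.84.238.0/23 (205.84.238.0 - 205.84.239.255) does not contain 205.84.254.198
Longest matching prefix is /20 -> interface em5.

em5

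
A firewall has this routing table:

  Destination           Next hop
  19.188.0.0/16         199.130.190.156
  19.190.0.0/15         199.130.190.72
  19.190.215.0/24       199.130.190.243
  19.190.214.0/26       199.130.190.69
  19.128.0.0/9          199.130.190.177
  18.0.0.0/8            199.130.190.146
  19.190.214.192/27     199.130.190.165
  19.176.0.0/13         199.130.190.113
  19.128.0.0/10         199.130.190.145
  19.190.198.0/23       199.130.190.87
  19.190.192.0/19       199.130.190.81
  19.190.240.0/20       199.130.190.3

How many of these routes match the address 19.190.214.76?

Prefixes containing 19.190.214.76:
  19.128.0.0/9 (19.128.0.0 - 19.255.255.255)
  19.128.0.0/10 (19.128.0.0 - 19.191.255.255)
  19.190.0.0/15 (19.190.0.0 - 19.191.255.255)
  19.190.192.0/19 (19.190.192.0 - 19.190.223.255)
Total matching entries: 4.

4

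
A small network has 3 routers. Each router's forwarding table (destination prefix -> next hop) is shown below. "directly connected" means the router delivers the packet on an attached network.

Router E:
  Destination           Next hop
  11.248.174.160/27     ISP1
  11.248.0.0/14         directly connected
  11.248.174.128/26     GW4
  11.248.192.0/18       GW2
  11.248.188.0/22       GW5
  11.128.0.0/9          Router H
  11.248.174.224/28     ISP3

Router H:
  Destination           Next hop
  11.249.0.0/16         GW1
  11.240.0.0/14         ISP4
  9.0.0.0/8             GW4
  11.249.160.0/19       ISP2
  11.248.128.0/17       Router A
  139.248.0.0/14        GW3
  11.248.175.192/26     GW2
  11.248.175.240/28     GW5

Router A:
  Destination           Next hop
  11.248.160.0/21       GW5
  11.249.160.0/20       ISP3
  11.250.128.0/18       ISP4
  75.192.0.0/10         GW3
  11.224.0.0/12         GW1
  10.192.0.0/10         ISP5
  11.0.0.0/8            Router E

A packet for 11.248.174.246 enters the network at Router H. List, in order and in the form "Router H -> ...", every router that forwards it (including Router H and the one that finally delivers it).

At Router H: longest match for 11.248.174.246 is 11.248.128.0/17 -> Router A
At Router A: longest match for 11.248.174.246 is 11.0.0.0/8 -> Router E
At Router E: longest match for 11.248.174.246 is 11.248.0.0/14 -> directly connected

Router H -> Router A -> Router E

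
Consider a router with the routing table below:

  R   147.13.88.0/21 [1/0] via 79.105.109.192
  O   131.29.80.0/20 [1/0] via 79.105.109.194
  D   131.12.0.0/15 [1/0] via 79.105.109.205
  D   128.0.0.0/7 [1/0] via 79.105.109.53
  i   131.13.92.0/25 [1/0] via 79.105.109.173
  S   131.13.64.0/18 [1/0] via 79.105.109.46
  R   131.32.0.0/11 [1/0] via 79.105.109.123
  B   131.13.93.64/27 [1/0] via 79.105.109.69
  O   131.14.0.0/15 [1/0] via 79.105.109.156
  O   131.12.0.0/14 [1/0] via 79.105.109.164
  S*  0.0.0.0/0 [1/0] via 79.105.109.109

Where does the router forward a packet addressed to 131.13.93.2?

Routes whose prefix contains 131.13.93.2:
  0.0.0.0/0 (default, matches everything) -> 79.105.109.109
  131.12.0.0/14 (131.12.0.0 - 131.15.255.255) -> 79.105.109.164
  131.12.0.0/15 (131.12.0.0 - 131.13.255.255) -> 79.105.109.205
  131.13.64.0/18 (131.13.64.0 - 131.13.127.255) -> 79.105.109.46
More-specific entries that do NOT match:
  131.13.93.64/27 (131.13.93.64 - 131.13.93.95) does not contain 131.13.93.2
  131.13.92.0/25 (131.13.92.0 - 131.13.92.127) does not contain 131.13.93.2
  147.13.88.0/21 (147.13.88.0 - 147.13.95.255) does not contain 131.13.93.2
  131.29.80.0/20 (131.29.80.0 - 131.29.95.255) does not contain 131.13.93.2
Longest matching prefix is /18 -> next hop 79.105.109.46.

79.105.109.46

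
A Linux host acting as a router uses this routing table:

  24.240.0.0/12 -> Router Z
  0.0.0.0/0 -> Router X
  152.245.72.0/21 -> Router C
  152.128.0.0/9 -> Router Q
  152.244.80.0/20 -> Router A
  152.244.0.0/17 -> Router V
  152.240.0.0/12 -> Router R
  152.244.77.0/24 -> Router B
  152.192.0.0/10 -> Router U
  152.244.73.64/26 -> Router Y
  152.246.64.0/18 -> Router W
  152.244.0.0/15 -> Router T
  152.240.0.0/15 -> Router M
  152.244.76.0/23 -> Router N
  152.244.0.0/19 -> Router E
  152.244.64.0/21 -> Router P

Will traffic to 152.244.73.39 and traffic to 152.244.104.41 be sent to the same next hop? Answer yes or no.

yes

152.244.73.39: longest match 152.244.0.0/17 -> Router V
152.244.104.41: longest match 152.244.0.0/17 -> Router V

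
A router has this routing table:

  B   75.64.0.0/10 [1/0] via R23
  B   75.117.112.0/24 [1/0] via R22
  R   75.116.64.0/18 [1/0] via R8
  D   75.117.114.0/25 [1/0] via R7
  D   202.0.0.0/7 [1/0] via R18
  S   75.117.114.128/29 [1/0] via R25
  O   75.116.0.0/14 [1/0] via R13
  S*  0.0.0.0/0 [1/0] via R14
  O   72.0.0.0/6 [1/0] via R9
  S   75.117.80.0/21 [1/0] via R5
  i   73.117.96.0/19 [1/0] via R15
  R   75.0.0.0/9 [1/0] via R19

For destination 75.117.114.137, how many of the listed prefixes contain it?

5

Prefixes containing 75.117.114.137:
  0.0.0.0/0 (default, matches everything)
  72.0.0.0/6 (72.0.0.0 - 75.255.255.255)
  75.0.0.0/9 (75.0.0.0 - 75.127.255.255)
  75.64.0.0/10 (75.64.0.0 - 75.127.255.255)
  75.116.0.0/14 (75.116.0.0 - 75.119.255.255)
Total matching entries: 5.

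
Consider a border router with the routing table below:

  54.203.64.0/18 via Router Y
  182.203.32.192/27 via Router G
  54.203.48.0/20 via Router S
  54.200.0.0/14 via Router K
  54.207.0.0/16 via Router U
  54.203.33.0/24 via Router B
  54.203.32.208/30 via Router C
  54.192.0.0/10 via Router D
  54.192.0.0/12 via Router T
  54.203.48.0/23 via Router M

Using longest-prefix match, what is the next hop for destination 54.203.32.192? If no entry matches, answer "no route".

Router K

Routes whose prefix contains 54.203.32.192:
  54.192.0.0/10 (54.192.0.0 - 54.255.255.255) -> Router D
  54.192.0.0/12 (54.192.0.0 - 54.207.255.255) -> Router T
  54.200.0.0/14 (54.200.0.0 - 54.203.255.255) -> Router K
More-specific entries that do NOT match:
  54.203.32.208/30 (54.203.32.208 - 54.203.32.211) does not contain 54.203.32.192
  182.203.32.192/27 (182.203.32.192 - 182.203.32.223) does not contain 54.203.32.192
  54.203.33.0/24 (54.203.33.0 - 54.203.33.255) does not contain 54.203.32.192
  54.203.48.0/23 (54.203.48.0 - 54.203.49.255) does not contain 54.203.32.192
  54.203.48.0/20 (54.203.48.0 - 54.203.63.255) does not contain 54.203.32.192
  54.203.64.0/18 (54.203.64.0 - 54.203.127.255) does not contain 54.203.32.192
  54.207.0.0/16 (54.207.0.0 - 54.207.255.255) does not contain 54.203.32.192
Longest matching prefix is /14 -> next hop Router K.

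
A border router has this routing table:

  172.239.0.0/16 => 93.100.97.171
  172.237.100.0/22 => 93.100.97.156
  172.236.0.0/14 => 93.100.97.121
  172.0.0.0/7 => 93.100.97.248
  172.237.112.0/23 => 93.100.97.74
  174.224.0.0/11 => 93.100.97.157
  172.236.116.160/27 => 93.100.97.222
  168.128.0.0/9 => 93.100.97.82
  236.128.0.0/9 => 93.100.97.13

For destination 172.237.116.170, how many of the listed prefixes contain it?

Prefixes containing 172.237.116.170:
  172.0.0.0/7 (172.0.0.0 - 173.255.255.255)
  172.236.0.0/14 (172.236.0.0 - 172.239.255.255)
Total matching entries: 2.

2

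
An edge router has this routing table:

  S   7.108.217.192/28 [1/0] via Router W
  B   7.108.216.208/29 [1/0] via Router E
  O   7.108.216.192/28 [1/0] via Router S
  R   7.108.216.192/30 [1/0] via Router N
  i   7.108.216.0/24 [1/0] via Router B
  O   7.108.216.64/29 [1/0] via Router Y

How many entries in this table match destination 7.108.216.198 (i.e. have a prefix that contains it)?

2

Prefixes containing 7.108.216.198:
  7.108.216.0/24 (7.108.216.0 - 7.108.216.255)
  7.108.216.192/28 (7.108.216.192 - 7.108.216.207)
Total matching entries: 2.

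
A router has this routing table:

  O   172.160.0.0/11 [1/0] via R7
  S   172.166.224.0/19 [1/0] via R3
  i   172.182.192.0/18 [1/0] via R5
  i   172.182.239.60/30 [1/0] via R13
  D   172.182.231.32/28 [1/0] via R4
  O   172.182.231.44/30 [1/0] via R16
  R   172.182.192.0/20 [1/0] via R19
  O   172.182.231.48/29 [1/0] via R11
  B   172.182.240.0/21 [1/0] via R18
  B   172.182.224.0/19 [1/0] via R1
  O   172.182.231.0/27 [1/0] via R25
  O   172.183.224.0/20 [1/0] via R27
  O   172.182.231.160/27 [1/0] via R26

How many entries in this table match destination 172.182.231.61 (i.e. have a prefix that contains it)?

3

Prefixes containing 172.182.231.61:
  172.160.0.0/11 (172.160.0.0 - 172.191.255.255)
  172.182.192.0/18 (172.182.192.0 - 172.182.255.255)
  172.182.224.0/19 (172.182.224.0 - 172.182.255.255)
Total matching entries: 3.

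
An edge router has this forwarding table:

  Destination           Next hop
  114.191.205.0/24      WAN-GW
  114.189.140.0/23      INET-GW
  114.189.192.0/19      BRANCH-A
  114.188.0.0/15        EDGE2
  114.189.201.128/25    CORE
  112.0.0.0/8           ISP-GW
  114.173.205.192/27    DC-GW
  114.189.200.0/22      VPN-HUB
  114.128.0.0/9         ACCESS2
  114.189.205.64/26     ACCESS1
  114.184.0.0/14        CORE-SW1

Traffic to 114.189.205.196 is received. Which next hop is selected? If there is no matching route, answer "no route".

BRANCH-A

Routes whose prefix contains 114.189.205.196:
  114.128.0.0/9 (114.128.0.0 - 114.255.255.255) -> ACCESS2
  114.188.0.0/15 (114.188.0.0 - 114.189.255.255) -> EDGE2
  114.189.192.0/19 (114.189.192.0 - 114.189.223.255) -> BRANCH-A
More-specific entries that do NOT match:
  114.173.205.192/27 (114.173.205.192 - 114.173.205.223) does not contain 114.189.205.196
  114.189.205.64/26 (114.189.205.64 - 114.189.205.127) does not contain 114.189.205.196
  114.189.201.128/25 (114.189.201.128 - 114.189.201.255) does not contain 114.189.205.196
  114.191.205.0/24 (114.191.205.0 - 114.191.205.255) does not contain 114.189.205.196
  114.189.140.0/23 (114.189.140.0 - 114.189.141.255) does not contain 114.189.205.196
  114.189.200.0/22 (114.189.200.0 - 114.189.203.255) does not contain 114.189.205.196
Longest matching prefix is /19 -> next hop BRANCH-A.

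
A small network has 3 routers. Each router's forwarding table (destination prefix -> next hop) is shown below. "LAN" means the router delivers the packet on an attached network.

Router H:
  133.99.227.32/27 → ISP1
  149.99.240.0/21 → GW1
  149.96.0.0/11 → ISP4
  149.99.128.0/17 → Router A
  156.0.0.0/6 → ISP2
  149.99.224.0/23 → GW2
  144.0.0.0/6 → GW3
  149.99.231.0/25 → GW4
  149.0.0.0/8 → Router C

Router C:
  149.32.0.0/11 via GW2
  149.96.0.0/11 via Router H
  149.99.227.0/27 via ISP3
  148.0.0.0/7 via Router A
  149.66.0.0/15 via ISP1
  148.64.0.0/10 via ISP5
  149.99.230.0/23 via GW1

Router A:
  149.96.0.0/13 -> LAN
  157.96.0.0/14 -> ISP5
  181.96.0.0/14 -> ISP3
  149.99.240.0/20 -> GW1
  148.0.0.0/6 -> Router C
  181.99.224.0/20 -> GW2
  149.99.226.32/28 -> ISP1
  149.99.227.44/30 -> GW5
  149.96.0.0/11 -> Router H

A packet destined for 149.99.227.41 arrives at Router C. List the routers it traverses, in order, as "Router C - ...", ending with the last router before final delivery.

At Router C: longest match for 149.99.227.41 is 149.96.0.0/11 -> Router H
At Router H: longest match for 149.99.227.41 is 149.99.128.0/17 -> Router A
At Router A: longest match for 149.99.227.41 is 149.96.0.0/13 -> LAN

Router C - Router H - Router A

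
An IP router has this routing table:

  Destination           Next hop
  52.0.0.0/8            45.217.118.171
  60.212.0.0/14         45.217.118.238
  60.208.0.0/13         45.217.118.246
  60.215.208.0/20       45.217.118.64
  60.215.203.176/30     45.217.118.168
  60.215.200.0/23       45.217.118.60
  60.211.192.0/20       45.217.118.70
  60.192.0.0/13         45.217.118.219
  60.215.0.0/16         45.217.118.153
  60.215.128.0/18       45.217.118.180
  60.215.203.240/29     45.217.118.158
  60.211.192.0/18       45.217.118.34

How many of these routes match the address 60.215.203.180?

Prefixes containing 60.215.203.180:
  60.208.0.0/13 (60.208.0.0 - 60.215.255.255)
  60.212.0.0/14 (60.212.0.0 - 60.215.255.255)
  60.215.0.0/16 (60.215.0.0 - 60.215.255.255)
Total matching entries: 3.

3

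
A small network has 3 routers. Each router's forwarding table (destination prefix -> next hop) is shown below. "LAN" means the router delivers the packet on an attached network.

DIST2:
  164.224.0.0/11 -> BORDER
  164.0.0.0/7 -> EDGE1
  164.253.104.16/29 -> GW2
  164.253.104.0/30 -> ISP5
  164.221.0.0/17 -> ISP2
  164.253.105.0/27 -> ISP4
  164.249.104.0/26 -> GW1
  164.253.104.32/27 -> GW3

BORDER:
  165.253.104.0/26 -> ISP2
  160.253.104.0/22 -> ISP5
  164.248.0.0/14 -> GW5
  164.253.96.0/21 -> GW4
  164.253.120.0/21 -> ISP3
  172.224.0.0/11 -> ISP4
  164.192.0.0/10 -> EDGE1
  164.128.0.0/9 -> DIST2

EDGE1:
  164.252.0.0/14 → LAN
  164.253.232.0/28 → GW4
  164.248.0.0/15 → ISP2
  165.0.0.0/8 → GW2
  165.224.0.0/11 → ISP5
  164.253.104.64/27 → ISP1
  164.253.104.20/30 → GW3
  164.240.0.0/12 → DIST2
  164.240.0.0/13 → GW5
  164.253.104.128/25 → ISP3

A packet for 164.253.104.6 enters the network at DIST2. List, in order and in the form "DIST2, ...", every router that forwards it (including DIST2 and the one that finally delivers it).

DIST2, BORDER, EDGE1

At DIST2: longest match for 164.253.104.6 is 164.224.0.0/11 -> BORDER
At BORDER: longest match for 164.253.104.6 is 164.192.0.0/10 -> EDGE1
At EDGE1: longest match for 164.253.104.6 is 164.252.0.0/14 -> LAN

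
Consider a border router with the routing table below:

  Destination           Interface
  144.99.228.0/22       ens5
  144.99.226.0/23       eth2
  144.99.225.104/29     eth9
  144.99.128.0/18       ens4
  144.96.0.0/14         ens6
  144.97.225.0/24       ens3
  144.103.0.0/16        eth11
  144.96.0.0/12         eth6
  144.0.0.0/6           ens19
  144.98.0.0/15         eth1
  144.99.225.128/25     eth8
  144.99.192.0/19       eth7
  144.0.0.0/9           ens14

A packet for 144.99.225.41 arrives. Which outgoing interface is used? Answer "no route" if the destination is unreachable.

eth1

Routes whose prefix contains 144.99.225.41:
  144.0.0.0/6 (144.0.0.0 - 147.255.255.255) -> ens19
  144.0.0.0/9 (144.0.0.0 - 144.127.255.255) -> ens14
  144.96.0.0/12 (144.96.0.0 - 144.111.255.255) -> eth6
  144.96.0.0/14 (144.96.0.0 - 144.99.255.255) -> ens6
  144.98.0.0/15 (144.98.0.0 - 144.99.255.255) -> eth1
More-specific entries that do NOT match:
  144.99.225.104/29 (144.99.225.104 - 144.99.225.111) does not contain 144.99.225.41
  144.99.225.128/25 (144.99.225.128 - 144.99.225.255) does not contain 144.99.225.41
  144.97.225.0/24 (144.97.225.0 - 144.97.225.255) does not contain 144.99.225.41
  144.99.226.0/23 (144.99.226.0 - 144.99.227.255) does not contain 144.99.225.41
  144.99.228.0/22 (144.99.228.0 - 144.99.231.255) does not contain 144.99.225.41
  144.99.192.0/19 (144.99.192.0 - 144.99.223.255) does not contain 144.99.225.41
  144.99.128.0/18 (144.99.128.0 - 144.99.191.255) does not contain 144.99.225.41
  144.103.0.0/16 (144.103.0.0 - 144.103.255.255) does not contain 144.99.225.41
Longest matching prefix is /15 -> interface eth1.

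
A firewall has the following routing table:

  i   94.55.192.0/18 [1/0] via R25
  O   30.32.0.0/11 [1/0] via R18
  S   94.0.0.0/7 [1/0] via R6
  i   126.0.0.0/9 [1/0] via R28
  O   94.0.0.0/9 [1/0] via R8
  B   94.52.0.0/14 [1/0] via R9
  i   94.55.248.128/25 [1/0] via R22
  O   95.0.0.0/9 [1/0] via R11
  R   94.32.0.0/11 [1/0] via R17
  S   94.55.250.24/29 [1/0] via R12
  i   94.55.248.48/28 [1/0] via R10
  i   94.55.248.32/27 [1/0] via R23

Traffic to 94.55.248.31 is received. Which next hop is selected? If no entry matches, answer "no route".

Routes whose prefix contains 94.55.248.31:
  94.0.0.0/7 (94.0.0.0 - 95.255.255.255) -> R6
  94.0.0.0/9 (94.0.0.0 - 94.127.255.255) -> R8
  94.32.0.0/11 (94.32.0.0 - 94.63.255.255) -> R17
  94.52.0.0/14 (94.52.0.0 - 94.55.255.255) -> R9
  94.55.192.0/18 (94.55.192.0 - 94.55.255.255) -> R25
More-specific entries that do NOT match:
  94.55.250.24/29 (94.55.250.24 - 94.55.250.31) does not contain 94.55.248.31
  94.55.248.48/28 (94.55.248.48 - 94.55.248.63) does not contain 94.55.248.31
  94.55.248.32/27 (94.55.248.32 - 94.55.248.63) does not contain 94.55.248.31
  94.55.248.128/25 (94.55.248.128 - 94.55.248.255) does not contain 94.55.248.31
Longest matching prefix is /18 -> next hop R25.

R25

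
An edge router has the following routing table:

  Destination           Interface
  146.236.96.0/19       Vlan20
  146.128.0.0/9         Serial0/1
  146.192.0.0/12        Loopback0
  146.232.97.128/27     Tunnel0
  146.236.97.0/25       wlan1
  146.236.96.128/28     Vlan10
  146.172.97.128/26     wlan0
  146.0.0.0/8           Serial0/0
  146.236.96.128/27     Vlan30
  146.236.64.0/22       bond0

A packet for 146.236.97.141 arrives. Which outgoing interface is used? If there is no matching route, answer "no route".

Vlan20

Routes whose prefix contains 146.236.97.141:
  146.0.0.0/8 (146.0.0.0 - 146.255.255.255) -> Serial0/0
  146.128.0.0/9 (146.128.0.0 - 146.255.255.255) -> Serial0/1
  146.236.96.0/19 (146.236.96.0 - 146.236.127.255) -> Vlan20
More-specific entries that do NOT match:
  146.236.96.128/28 (146.236.96.128 - 146.236.96.143) does not contain 146.236.97.141
  146.232.97.128/27 (146.232.97.128 - 146.232.97.159) does not contain 146.236.97.141
  146.236.96.128/27 (146.236.96.128 - 146.236.96.159) does not contain 146.236.97.141
  146.172.97.128/26 (146.172.97.128 - 146.172.97.191) does not contain 146.236.97.141
  146.236.97.0/25 (146.236.97.0 - 146.236.97.127) does not contain 146.236.97.141
  146.236.64.0/22 (146.236.64.0 - 146.236.67.255) does not contain 146.236.97.141
Longest matching prefix is /19 -> interface Vlan20.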